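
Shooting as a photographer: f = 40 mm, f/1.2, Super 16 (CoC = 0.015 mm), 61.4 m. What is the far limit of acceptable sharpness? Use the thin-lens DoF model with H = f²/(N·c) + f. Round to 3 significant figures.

Hyperfocal distance H = f²/(N·c) + f = 40²/(1.2 × 0.015) + 40 = 1600/0.018 + 40 ≈ 88928.9 mm ≈ 88.93 m.
Far limit Df = s·(H − f)/(H − s) = 61400 × (88928.9 − 40) / (88928.9 − 61400) = 61400 × 88888.9 / 27528.9 ≈ 198256 mm ≈ 198 m.

198 m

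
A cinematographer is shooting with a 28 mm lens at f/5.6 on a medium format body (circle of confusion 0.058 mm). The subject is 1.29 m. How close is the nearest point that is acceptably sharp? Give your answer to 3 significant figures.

Hyperfocal distance H = f²/(N·c) + f = 28²/(5.6 × 0.058) + 28 = 784/0.3248 + 28 ≈ 2441.8 mm ≈ 2.442 m.
Near limit Dn = s·(H − f)/(H + s − 2f) = 1290 × (2441.8 − 28) / (2441.8 + 1290 − 2 × 28) = 1290 × 2413.8 / 3675.8 ≈ 847.11 mm ≈ 0.847 m.

0.847 m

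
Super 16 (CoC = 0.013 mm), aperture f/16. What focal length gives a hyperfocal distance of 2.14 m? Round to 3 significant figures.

From H = f²/(N·c) + f, with f ≪ H: f ≈ √(H·N·c) = √(2140 × 16 × 0.013) = √445.12 ≈ 21.10 mm.
Exact: f² + N·c·f − N·c·H = 0 ⇒ f = (−N·c + √((N·c)² + 4·N·c·H))/2 = (−0.208 + √1780.5)/2 ≈ 20.994 mm ≈ 21.0 mm.

21.0 mm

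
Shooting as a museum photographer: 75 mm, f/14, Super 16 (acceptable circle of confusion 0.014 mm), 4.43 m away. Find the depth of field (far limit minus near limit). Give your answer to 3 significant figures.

1.38 m

Hyperfocal distance H = f²/(N·c) + f = 75²/(14 × 0.014) + 75 = 5625/0.196 + 75 ≈ 28774.0 mm ≈ 28.77 m.
Near limit Dn = s·(H − f)/(H + s − 2f) = 4430 × (28774.0 − 75) / (28774.0 + 4430 − 2 × 75) = 4430 × 28699.0 / 33054.0 ≈ 3846.3 mm.
Far limit Df = s·(H − f)/(H − s) = 4430 × (28774.0 − 75) / (28774.0 − 4430) = 4430 × 28699.0 / 24344.0 ≈ 5222.5 mm.
Depth of field = Df − Dn = 5222.5 − 3846.3 ≈ 1376.2 mm ≈ 1.38 m.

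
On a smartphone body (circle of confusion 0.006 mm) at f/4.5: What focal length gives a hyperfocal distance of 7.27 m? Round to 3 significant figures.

14.0 mm

From H = f²/(N·c) + f, with f ≪ H: f ≈ √(H·N·c) = √(7270 × 4.5 × 0.006) = √196.29 ≈ 14.01 mm.
The +f correction barely moves this — solving exactly, f² + N·c·f − N·c·H = 0 ⇒ f = (−N·c + √((N·c)² + 4·N·c·H))/2 = (−0.027 + √785.16)/2 ≈ 13.997 mm, so f ≈ 14.0 mm.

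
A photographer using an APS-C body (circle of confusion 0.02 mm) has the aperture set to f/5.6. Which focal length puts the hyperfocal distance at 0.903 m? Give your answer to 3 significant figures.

From H = f²/(N·c) + f, with f ≪ H: f ≈ √(H·N·c) = √(903 × 5.6 × 0.02) = √101.14 ≈ 10.06 mm.
Exact: f² + N·c·f − N·c·H = 0 ⇒ f = (−N·c + √((N·c)² + 4·N·c·H))/2 = (−0.112 + √404.56)/2 ≈ 10.001 mm ≈ 10.0 mm.

10.0 mm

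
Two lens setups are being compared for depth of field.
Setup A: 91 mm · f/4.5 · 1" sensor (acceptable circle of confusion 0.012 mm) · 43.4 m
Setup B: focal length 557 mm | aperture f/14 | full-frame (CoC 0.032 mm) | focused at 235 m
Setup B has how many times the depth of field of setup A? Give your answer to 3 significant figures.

6.75

Setup A: H = 91²/(4.5×0.012) + 91 ≈ 153442.9 mm; DoF = Df − Dn = 60481 − 33842 ≈ 26639 mm.
Setup B: H = 557²/(14×0.032) + 557 ≈ 693077.1 mm; DoF = Df − Dn = 355273 − 175565 ≈ 179708 mm.
Ratio = 179708 / 26639 ≈ 6.75.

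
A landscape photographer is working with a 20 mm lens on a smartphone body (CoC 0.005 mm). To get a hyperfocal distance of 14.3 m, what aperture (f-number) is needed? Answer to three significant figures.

Rearrange H = f²/(N·c) + f for N: N = f² / ((H − f)·c).
N = 20² / ((14300 − 20) × 0.005) = 400 / 71.40 ≈ 5.60.

f/5.60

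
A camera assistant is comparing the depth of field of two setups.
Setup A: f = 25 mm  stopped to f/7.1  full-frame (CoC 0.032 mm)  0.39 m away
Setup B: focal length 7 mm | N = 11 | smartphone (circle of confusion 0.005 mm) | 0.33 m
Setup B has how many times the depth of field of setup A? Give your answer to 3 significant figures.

Setup A: H = 25²/(7.1×0.032) + 25 ≈ 2775.9 mm; DoF = Df − Dn = 449.66 − 344.31 ≈ 105.35 mm.
Setup B: H = 7²/(11×0.005) + 7 ≈ 897.9 mm; DoF = Df − Dn = 517.69 − 242.19 ≈ 275.50 mm.
Ratio = 275.50 / 105.35 ≈ 2.62.

2.62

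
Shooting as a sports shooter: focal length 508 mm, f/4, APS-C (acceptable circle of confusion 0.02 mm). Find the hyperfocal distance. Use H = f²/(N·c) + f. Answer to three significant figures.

3230 m

Hyperfocal distance H = f²/(N·c) + f = 508²/(4 × 0.02) + 508 = 258064/0.08 + 508 ≈ 3226308.0 mm ≈ 3230 m.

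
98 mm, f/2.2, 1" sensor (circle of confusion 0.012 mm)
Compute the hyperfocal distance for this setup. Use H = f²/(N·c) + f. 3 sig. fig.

364 m

Hyperfocal distance H = f²/(N·c) + f = 98²/(2.2 × 0.012) + 98 = 9604/0.0264 + 98 ≈ 363885.9 mm ≈ 364 m.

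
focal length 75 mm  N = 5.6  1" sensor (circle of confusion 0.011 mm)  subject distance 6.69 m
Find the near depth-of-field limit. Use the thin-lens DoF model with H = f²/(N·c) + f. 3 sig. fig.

6.24 m

Hyperfocal distance H = f²/(N·c) + f = 75²/(5.6 × 0.011) + 75 = 5625/0.0616 + 75 ≈ 91389.9 mm ≈ 91.39 m.
Near limit Dn = s·(H − f)/(H + s − 2f) = 6690 × (91389.9 − 75) / (91389.9 + 6690 − 2 × 75) = 6690 × 91314.9 / 97929.9 ≈ 6238.1 mm ≈ 6.24 m.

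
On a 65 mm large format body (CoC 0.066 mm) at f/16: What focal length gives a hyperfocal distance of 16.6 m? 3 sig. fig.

132 mm

From H = f²/(N·c) + f, with f ≪ H: f ≈ √(H·N·c) = √(16600 × 16 × 0.066) = √17530 ≈ 132.4 mm.
The +f correction barely moves this — solving exactly, f² + N·c·f − N·c·H = 0 ⇒ f = (−N·c + √((N·c)² + 4·N·c·H))/2 = (−1.056 + √70120)/2 ≈ 131.87 mm, so f ≈ 132 mm.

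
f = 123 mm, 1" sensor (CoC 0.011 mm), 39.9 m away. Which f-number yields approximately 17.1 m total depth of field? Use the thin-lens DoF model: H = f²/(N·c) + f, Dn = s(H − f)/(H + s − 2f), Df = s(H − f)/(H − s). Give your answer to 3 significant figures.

Write h = H − f = f²/(N·c). The thin-lens limits are Dn = s·h/(h + (s−f)) and Df = s·h/(h − (s−f)), so DoF = Df − Dn = 2·s·(s−f)·h / (h² − (s−f)²).
That is a quadratic in h: DoF·h² − 2·s·(s−f)·h − DoF·(s−f)² = 0 ⇒ h = (s−f)·(s + √(s² + DoF²)) / DoF = 39777 × (39900 + √(39900² + 17100²)) / 17100 = 39777 × (39900 + 43409.9) / 17100 ≈ 193791 mm.
Then N = f²/(c·h) = 123² / (0.011 × 193791) = 15129 / 2131.7 ≈ 7.10.

f/7.10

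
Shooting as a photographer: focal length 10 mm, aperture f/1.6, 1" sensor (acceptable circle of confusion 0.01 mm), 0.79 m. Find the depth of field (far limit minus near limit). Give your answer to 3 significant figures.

200 mm

Hyperfocal distance H = f²/(N·c) + f = 10²/(1.6 × 0.01) + 10 = 100/0.016 + 10 ≈ 6260.0 mm ≈ 6.260 m.
Near limit Dn = s·(H − f)/(H + s − 2f) = 790 × (6260.0 − 10) / (6260.0 + 790 − 2 × 10) = 790 × 6250.0 / 7030.0 ≈ 702.35 mm.
Far limit Df = s·(H − f)/(H − s) = 790 × (6260.0 − 10) / (6260.0 − 790) = 790 × 6250.0 / 5470.0 ≈ 902.65 mm.
Depth of field = Df − Dn = 902.65 − 702.35 ≈ 200.30 mm.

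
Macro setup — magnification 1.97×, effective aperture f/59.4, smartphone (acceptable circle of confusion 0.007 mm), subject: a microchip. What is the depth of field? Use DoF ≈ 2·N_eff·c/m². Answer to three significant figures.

0.214 mm

At magnification m, DoF ≈ 2·N_eff·c/m² = 2 × 59.4 × 0.007 / 1.97² = 0.8316 / 3.881 ≈ 0.214 mm.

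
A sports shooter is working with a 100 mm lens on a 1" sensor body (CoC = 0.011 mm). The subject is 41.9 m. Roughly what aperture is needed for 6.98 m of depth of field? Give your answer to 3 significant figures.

f/1.80

Write h = H − f = f²/(N·c). The thin-lens limits are Dn = s·h/(h + (s−f)) and Df = s·h/(h − (s−f)), so DoF = Df − Dn = 2·s·(s−f)·h / (h² − (s−f)²).
That is a quadratic in h: DoF·h² − 2·s·(s−f)·h − DoF·(s−f)² = 0 ⇒ h = (s−f)·(s + √(s² + DoF²)) / DoF = 41800 × (41900 + √(41900² + 6980²)) / 6980 = 41800 × (41900 + 42477.4) / 6980 ≈ 505297 mm.
Then N = f²/(c·h) = 100² / (0.011 × 505297) = 10000 / 5558.3 ≈ 1.80.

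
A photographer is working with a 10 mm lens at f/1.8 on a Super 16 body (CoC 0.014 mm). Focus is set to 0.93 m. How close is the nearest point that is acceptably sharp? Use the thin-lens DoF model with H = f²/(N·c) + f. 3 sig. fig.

0.755 m

Hyperfocal distance H = f²/(N·c) + f = 10²/(1.8 × 0.014) + 10 = 100/0.0252 + 10 ≈ 3978.3 mm ≈ 3.978 m.
Near limit Dn = s·(H − f)/(H + s − 2f) = 930 × (3978.3 − 10) / (3978.3 + 930 − 2 × 10) = 930 × 3968.3 / 4888.3 ≈ 754.97 mm ≈ 0.755 m.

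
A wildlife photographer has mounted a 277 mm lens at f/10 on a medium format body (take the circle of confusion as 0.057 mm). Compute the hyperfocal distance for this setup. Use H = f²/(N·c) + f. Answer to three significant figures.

Hyperfocal distance H = f²/(N·c) + f = 277²/(10 × 0.057) + 277 = 76729/0.57 + 277 ≈ 134889.3 mm ≈ 135 m.

135 m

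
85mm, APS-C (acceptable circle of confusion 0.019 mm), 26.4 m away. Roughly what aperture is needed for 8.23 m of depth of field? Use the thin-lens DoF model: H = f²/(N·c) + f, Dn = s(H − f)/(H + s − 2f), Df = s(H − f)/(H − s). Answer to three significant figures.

f/2.20

Write h = H − f = f²/(N·c). The thin-lens limits are Dn = s·h/(h + (s−f)) and Df = s·h/(h − (s−f)), so DoF = Df − Dn = 2·s·(s−f)·h / (h² − (s−f)²).
That is a quadratic in h: DoF·h² − 2·s·(s−f)·h − DoF·(s−f)² = 0 ⇒ h = (s−f)·(s + √(s² + DoF²)) / DoF = 26315 × (26400 + √(26400² + 8230²)) / 8230 = 26315 × (26400 + 27653.1) / 8230 ≈ 172832 mm.
Then N = f²/(c·h) = 85² / (0.019 × 172832) = 7225 / 3283.8 ≈ 2.20.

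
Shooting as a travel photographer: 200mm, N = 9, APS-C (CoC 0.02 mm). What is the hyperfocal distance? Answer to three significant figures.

222 m

Hyperfocal distance H = f²/(N·c) + f = 200²/(9 × 0.02) + 200 = 40000/0.18 + 200 ≈ 222422.2 mm ≈ 222 m.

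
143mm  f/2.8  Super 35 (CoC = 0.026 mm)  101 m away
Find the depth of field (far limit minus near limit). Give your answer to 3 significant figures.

83.3 m

Hyperfocal distance H = f²/(N·c) + f = 143²/(2.8 × 0.026) + 143 = 20449/0.0728 + 143 ≈ 281035.9 mm ≈ 281.0 m.
Near limit Dn = s·(H − f)/(H + s − 2f) = 101000 × (281035.9 − 143) / (281035.9 + 101000 − 2 × 143) = 101000 × 280892.9 / 381749.9 ≈ 74316 mm.
Far limit Df = s·(H − f)/(H − s) = 101000 × (281035.9 − 143) / (281035.9 − 101000) = 101000 × 280892.9 / 180035.9 ≈ 157581 mm.
Depth of field = Df − Dn = 157581 − 74316 ≈ 83265 mm ≈ 83.3 m.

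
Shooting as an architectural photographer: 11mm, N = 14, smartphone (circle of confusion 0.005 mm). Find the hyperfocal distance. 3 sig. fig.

1.74 m

Hyperfocal distance H = f²/(N·c) + f = 11²/(14 × 0.005) + 11 = 121/0.07 + 11 ≈ 1739.6 mm ≈ 1.74 m.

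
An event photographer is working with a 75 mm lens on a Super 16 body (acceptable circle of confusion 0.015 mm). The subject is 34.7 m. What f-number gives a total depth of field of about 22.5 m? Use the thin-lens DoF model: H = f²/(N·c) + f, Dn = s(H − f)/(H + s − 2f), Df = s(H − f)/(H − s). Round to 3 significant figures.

Write h = H − f = f²/(N·c). The thin-lens limits are Dn = s·h/(h + (s−f)) and Df = s·h/(h − (s−f)), so DoF = Df − Dn = 2·s·(s−f)·h / (h² − (s−f)²).
That is a quadratic in h: DoF·h² − 2·s·(s−f)·h − DoF·(s−f)² = 0 ⇒ h = (s−f)·(s + √(s² + DoF²)) / DoF = 34625 × (34700 + √(34700² + 22500²)) / 22500 = 34625 × (34700 + 41356.3) / 22500 ≈ 117042 mm.
Then N = f²/(c·h) = 75² / (0.015 × 117042) = 5625 / 1755.6 ≈ 3.20.

f/3.20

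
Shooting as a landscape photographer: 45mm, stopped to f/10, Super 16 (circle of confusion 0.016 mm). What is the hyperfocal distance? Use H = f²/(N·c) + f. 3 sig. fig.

12.7 m

Hyperfocal distance H = f²/(N·c) + f = 45²/(10 × 0.016) + 45 = 2025/0.16 + 45 ≈ 12701.2 mm ≈ 12.7 m.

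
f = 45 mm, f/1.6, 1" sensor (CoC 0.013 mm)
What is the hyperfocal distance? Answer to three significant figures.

97.4 m

Hyperfocal distance H = f²/(N·c) + f = 45²/(1.6 × 0.013) + 45 = 2025/0.0208 + 45 ≈ 97400.8 mm ≈ 97.4 m.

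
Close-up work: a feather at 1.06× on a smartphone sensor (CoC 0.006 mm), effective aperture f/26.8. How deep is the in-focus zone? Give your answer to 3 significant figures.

At magnification m, DoF ≈ 2·N_eff·c/m² = 2 × 26.8 × 0.006 / 1.06² = 0.3216 / 1.124 ≈ 0.286 mm.

0.286 mm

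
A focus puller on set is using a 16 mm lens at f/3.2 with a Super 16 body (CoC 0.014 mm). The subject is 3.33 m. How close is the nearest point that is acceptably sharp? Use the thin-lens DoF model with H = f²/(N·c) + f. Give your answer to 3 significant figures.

Hyperfocal distance H = f²/(N·c) + f = 16²/(3.2 × 0.014) + 16 = 256/0.0448 + 16 ≈ 5730.3 mm ≈ 5.730 m.
Near limit Dn = s·(H − f)/(H + s − 2f) = 3330 × (5730.3 − 16) / (5730.3 + 3330 − 2 × 16) = 3330 × 5714.3 / 9028.3 ≈ 2107.7 mm ≈ 2.11 m.

2.11 m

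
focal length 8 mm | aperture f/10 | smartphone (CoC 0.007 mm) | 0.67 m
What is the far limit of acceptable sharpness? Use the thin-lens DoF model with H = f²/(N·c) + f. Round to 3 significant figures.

2.43 m

Hyperfocal distance H = f²/(N·c) + f = 8²/(10 × 0.007) + 8 = 64/0.07 + 8 ≈ 922.3 mm ≈ 0.922 m.
Far limit Df = s·(H − f)/(H − s) = 670 × (922.3 − 8) / (922.3 − 670) = 670 × 914.3 / 252.3 ≈ 2428.1 mm ≈ 2.43 m.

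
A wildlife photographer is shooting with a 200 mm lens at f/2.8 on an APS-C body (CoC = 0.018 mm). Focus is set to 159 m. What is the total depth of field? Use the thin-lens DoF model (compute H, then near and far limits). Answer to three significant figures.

Hyperfocal distance H = f²/(N·c) + f = 200²/(2.8 × 0.018) + 200 = 40000/0.0504 + 200 ≈ 793850.8 mm ≈ 793.9 m.
Near limit Dn = s·(H − f)/(H + s − 2f) = 159000 × (793850.8 − 200) / (793850.8 + 159000 − 2 × 200) = 159000 × 793650.8 / 952450.8 ≈ 132490 mm.
Far limit Df = s·(H − f)/(H − s) = 159000 × (793850.8 − 200) / (793850.8 − 159000) = 159000 × 793650.8 / 634850.8 ≈ 198772 mm.
Depth of field = Df − Dn = 198772 − 132490 ≈ 66282 mm ≈ 66.3 m.

66.3 m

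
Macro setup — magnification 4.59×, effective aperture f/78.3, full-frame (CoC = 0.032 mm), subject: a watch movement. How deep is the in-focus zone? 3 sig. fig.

At magnification m, DoF ≈ 2·N_eff·c/m² = 2 × 78.3 × 0.032 / 4.59² = 5.011 / 21.07 ≈ 0.238 mm.

0.238 mm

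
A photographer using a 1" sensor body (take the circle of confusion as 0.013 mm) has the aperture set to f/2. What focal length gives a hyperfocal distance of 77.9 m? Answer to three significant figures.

45.0 mm

From H = f²/(N·c) + f, with f ≪ H: f ≈ √(H·N·c) = √(77900 × 2 × 0.013) = √2025.4 ≈ 45.00 mm.
The +f correction barely moves this — solving exactly, f² + N·c·f − N·c·H = 0 ⇒ f = (−N·c + √((N·c)² + 4·N·c·H))/2 = (−0.026 + √8101.6)/2 ≈ 44.991 mm, so f ≈ 45.0 mm.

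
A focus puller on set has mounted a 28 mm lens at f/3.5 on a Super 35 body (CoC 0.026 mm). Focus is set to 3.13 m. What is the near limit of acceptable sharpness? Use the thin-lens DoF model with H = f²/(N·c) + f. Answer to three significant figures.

Hyperfocal distance H = f²/(N·c) + f = 28²/(3.5 × 0.026) + 28 = 784/0.091 + 28 ≈ 8643.4 mm ≈ 8.643 m.
Near limit Dn = s·(H − f)/(H + s − 2f) = 3130 × (8643.4 − 28) / (8643.4 + 3130 − 2 × 28) = 3130 × 8615.4 / 11717.4 ≈ 2301.4 mm ≈ 2.30 m.

2.30 m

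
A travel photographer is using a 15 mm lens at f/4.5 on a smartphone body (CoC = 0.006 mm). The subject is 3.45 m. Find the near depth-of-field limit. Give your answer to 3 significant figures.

Hyperfocal distance H = f²/(N·c) + f = 15²/(4.5 × 0.006) + 15 = 225/0.027 + 15 ≈ 8348.3 mm ≈ 8.348 m.
Near limit Dn = s·(H − f)/(H + s − 2f) = 3450 × (8348.3 − 15) / (8348.3 + 3450 − 2 × 15) = 3450 × 8333.3 / 11768.3 ≈ 2443.0 mm ≈ 2.44 m.

2.44 m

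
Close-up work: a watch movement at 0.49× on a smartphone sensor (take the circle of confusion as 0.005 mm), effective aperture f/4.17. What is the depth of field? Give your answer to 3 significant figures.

At magnification m, DoF ≈ 2·N_eff·c/m² = 2 × 4.17 × 0.005 / 0.49² = 0.0417 / 0.2401 ≈ 0.174 mm.

0.174 mm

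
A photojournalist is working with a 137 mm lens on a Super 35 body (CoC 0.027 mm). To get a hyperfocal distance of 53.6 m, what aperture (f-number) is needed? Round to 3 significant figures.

Rearrange H = f²/(N·c) + f for N: N = f² / ((H − f)·c).
N = 137² / ((53600 − 137) × 0.027) = 18769 / 1444 ≈ 13.

f/13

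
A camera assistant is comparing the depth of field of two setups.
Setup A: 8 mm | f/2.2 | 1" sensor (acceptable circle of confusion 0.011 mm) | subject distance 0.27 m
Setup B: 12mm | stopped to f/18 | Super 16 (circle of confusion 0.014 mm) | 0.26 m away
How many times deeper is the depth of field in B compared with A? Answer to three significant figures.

5.15

Setup A: H = 8²/(2.2×0.011) + 8 ≈ 2652.6 mm; DoF = Df − Dn = 299.690 − 245.663 ≈ 54.027 mm.
Setup B: H = 12²/(18×0.014) + 12 ≈ 583.4 mm; DoF = Df − Dn = 459.36 − 181.31 ≈ 278.05 mm.
Ratio = 278.05 / 54.027 ≈ 5.15.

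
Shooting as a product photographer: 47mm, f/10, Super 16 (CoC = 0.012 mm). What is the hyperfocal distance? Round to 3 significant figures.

18.5 m

Hyperfocal distance H = f²/(N·c) + f = 47²/(10 × 0.012) + 47 = 2209/0.12 + 47 ≈ 18455.3 mm ≈ 18.5 m.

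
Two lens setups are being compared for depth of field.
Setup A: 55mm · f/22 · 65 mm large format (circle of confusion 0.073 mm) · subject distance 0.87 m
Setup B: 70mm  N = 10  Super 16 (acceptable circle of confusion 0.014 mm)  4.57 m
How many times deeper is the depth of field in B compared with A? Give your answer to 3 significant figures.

Setup A: H = 55²/(22×0.073) + 55 ≈ 1938.6 mm; DoF = Df − Dn = 1533.56 − 607.25 ≈ 926.31 mm.
Setup B: H = 70²/(10×0.014) + 70 ≈ 35070.0 mm; DoF = Df − Dn = 5244.3 − 4049.4 ≈ 1194.9 mm.
Ratio = 1194.9 / 926.31 ≈ 1.29.

1.29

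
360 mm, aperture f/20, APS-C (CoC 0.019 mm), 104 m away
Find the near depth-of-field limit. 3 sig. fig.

79.8 m

Hyperfocal distance H = f²/(N·c) + f = 360²/(20 × 0.019) + 360 = 129600/0.38 + 360 ≈ 341412.6 mm ≈ 341.4 m.
Near limit Dn = s·(H − f)/(H + s − 2f) = 104000 × (341412.6 − 360) / (341412.6 + 104000 − 2 × 360) = 104000 × 341052.6 / 444692.6 ≈ 79762 mm ≈ 79.8 m.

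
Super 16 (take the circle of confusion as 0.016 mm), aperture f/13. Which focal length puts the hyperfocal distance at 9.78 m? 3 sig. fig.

From H = f²/(N·c) + f, with f ≪ H: f ≈ √(H·N·c) = √(9780 × 13 × 0.016) = √2034.2 ≈ 45.10 mm.
Exact: f² + N·c·f − N·c·H = 0 ⇒ f = (−N·c + √((N·c)² + 4·N·c·H))/2 = (−0.208 + √8137.0)/2 ≈ 44.999 mm ≈ 45.0 mm.

45.0 mm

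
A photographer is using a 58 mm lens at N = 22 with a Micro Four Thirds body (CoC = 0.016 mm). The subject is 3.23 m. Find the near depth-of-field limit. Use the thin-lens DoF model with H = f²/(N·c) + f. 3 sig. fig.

2.43 m

Hyperfocal distance H = f²/(N·c) + f = 58²/(22 × 0.016) + 58 = 3364/0.352 + 58 ≈ 9614.8 mm ≈ 9.615 m.
Near limit Dn = s·(H − f)/(H + s − 2f) = 3230 × (9614.8 − 58) / (9614.8 + 3230 − 2 × 58) = 3230 × 9556.8 / 12728.8 ≈ 2425.1 mm ≈ 2.43 m.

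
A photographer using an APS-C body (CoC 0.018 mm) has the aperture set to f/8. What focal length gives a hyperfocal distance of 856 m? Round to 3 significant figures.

From H = f²/(N·c) + f, with f ≪ H: f ≈ √(H·N·c) = √(856000 × 8 × 0.018) = √123264 ≈ 351.1 mm.
The +f correction barely moves this — solving exactly, f² + N·c·f − N·c·H = 0 ⇒ f = (−N·c + √((N·c)² + 4·N·c·H))/2 = (−0.144 + √493056)/2 ≈ 351.02 mm, so f ≈ 351 mm.

351 mm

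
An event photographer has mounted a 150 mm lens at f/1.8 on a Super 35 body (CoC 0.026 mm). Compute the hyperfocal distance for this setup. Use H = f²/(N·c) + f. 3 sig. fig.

Hyperfocal distance H = f²/(N·c) + f = 150²/(1.8 × 0.026) + 150 = 22500/0.0468 + 150 ≈ 480919.2 mm ≈ 481 m.

481 m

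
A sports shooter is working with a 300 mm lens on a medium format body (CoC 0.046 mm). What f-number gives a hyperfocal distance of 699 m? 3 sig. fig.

f/2.80

Rearrange H = f²/(N·c) + f for N: N = f² / ((H − f)·c).
N = 300² / ((699000 − 300) × 0.046) = 90000 / 32140 ≈ 2.80.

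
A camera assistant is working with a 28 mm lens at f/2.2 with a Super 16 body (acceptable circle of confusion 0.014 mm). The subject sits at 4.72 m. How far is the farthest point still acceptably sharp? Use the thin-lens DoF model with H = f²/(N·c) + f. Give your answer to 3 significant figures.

Hyperfocal distance H = f²/(N·c) + f = 28²/(2.2 × 0.014) + 28 = 784/0.0308 + 28 ≈ 25482.5 mm ≈ 25.48 m.
Far limit Df = s·(H − f)/(H − s) = 4720 × (25482.5 − 28) / (25482.5 − 4720) = 4720 × 25454.5 / 20762.5 ≈ 5786.6 mm ≈ 5.79 m.

5.79 m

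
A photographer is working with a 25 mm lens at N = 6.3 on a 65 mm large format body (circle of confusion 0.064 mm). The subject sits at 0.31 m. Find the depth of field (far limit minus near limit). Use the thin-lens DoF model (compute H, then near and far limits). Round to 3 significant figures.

118 mm

Hyperfocal distance H = f²/(N·c) + f = 25²/(6.3 × 0.064) + 25 = 625/0.4032 + 25 ≈ 1575.1 mm ≈ 1.575 m.
Near limit Dn = s·(H − f)/(H + s − 2f) = 310 × (1575.1 − 25) / (1575.1 + 310 − 2 × 25) = 310 × 1550.1 / 1835.1 ≈ 261.86 mm.
Far limit Df = s·(H − f)/(H − s) = 310 × (1575.1 − 25) / (1575.1 − 310) = 310 × 1550.1 / 1265.1 ≈ 379.84 mm.
Depth of field = Df − Dn = 379.84 − 261.86 ≈ 117.98 mm.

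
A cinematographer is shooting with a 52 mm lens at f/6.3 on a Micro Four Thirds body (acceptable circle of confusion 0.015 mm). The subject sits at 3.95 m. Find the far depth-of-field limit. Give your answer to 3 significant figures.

4.57 m

Hyperfocal distance H = f²/(N·c) + f = 52²/(6.3 × 0.015) + 52 = 2704/0.0945 + 52 ≈ 28665.8 mm ≈ 28.67 m.
Far limit Df = s·(H − f)/(H − s) = 3950 × (28665.8 − 52) / (28665.8 − 3950) = 3950 × 28613.8 / 24715.8 ≈ 4573.0 mm ≈ 4.57 m.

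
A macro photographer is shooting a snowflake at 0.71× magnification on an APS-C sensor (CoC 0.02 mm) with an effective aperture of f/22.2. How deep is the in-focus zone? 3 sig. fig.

At magnification m, DoF ≈ 2·N_eff·c/m² = 2 × 22.2 × 0.02 / 0.71² = 0.888 / 0.5041 ≈ 1.76 mm.

1.76 mm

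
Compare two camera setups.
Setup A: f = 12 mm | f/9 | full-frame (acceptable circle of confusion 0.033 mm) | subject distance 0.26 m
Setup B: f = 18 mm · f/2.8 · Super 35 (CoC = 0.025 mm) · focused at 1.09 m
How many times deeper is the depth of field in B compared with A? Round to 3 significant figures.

1.48

Setup A: H = 12²/(9×0.033) + 12 ≈ 496.8 mm; DoF = Df − Dn = 532.24 − 172.01 ≈ 360.23 mm.
Setup B: H = 18²/(2.8×0.025) + 18 ≈ 4646.6 mm; DoF = Df − Dn = 1418.54 − 885.02 ≈ 533.52 mm.
Ratio = 533.52 / 360.23 ≈ 1.48.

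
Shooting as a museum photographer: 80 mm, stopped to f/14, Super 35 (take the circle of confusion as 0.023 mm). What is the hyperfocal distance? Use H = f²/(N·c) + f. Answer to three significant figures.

20.0 m

Hyperfocal distance H = f²/(N·c) + f = 80²/(14 × 0.023) + 80 = 6400/0.322 + 80 ≈ 19955.8 mm ≈ 20.0 m.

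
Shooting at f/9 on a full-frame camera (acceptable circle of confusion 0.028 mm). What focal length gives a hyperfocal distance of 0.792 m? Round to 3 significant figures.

From H = f²/(N·c) + f, with f ≪ H: f ≈ √(H·N·c) = √(792 × 9 × 0.028) = √199.58 ≈ 14.13 mm.
Exact: f² + N·c·f − N·c·H = 0 ⇒ f = (−N·c + √((N·c)² + 4·N·c·H))/2 = (−0.252 + √798.40)/2 ≈ 14.002 mm ≈ 14.0 mm.

14.0 mm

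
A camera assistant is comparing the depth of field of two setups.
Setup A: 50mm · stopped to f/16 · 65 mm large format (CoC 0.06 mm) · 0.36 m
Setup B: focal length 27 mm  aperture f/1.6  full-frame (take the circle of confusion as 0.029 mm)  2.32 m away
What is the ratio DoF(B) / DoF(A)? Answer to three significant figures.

Setup A: H = 50²/(16×0.06) + 50 ≈ 2654.2 mm; DoF = Df − Dn = 408.645 − 321.704 ≈ 86.941 mm.
Setup B: H = 27²/(1.6×0.029) + 27 ≈ 15738.2 mm; DoF = Df − Dn = 2716.46 − 2024.53 ≈ 691.93 mm.
Ratio = 691.93 / 86.941 ≈ 7.96.

7.96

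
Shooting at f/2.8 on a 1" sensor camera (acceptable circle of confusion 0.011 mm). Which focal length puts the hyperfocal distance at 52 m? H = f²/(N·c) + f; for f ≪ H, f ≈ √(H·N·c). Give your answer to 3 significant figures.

40.0 mm

From H = f²/(N·c) + f, with f ≪ H: f ≈ √(H·N·c) = √(52000 × 2.8 × 0.011) = √1601.6 ≈ 40.02 mm.
The +f correction barely moves this — solving exactly, f² + N·c·f − N·c·H = 0 ⇒ f = (−N·c + √((N·c)² + 4·N·c·H))/2 = (−0.0308 + √6406.4)/2 ≈ 40.005 mm, so f ≈ 40.0 mm.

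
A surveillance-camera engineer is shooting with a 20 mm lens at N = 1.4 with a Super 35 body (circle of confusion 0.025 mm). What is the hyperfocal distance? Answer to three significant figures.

Hyperfocal distance H = f²/(N·c) + f = 20²/(1.4 × 0.025) + 20 = 400/0.035 + 20 ≈ 11448.6 mm ≈ 11.4 m.

11.4 m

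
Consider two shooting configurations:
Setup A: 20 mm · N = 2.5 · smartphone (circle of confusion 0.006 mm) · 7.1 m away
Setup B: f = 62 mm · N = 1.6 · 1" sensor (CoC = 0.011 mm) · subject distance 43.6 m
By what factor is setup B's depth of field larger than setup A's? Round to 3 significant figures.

Setup A: H = 20²/(2.5×0.006) + 20 ≈ 26686.7 mm; DoF = Df − Dn = 9666.4 − 5610.4 ≈ 4056.0 mm.
Setup B: H = 62²/(1.6×0.011) + 62 ≈ 218471.1 mm; DoF = Df − Dn = 54455 − 36353 ≈ 18102 mm.
Ratio = 18102 / 4056.0 ≈ 4.46.

4.46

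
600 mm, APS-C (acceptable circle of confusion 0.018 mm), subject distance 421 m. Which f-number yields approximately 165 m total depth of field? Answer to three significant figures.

f/8.99

Write h = H − f = f²/(N·c). The thin-lens limits are Dn = s·h/(h + (s−f)) and Df = s·h/(h − (s−f)), so DoF = Df − Dn = 2·s·(s−f)·h / (h² − (s−f)²).
That is a quadratic in h: DoF·h² − 2·s·(s−f)·h − DoF·(s−f)² = 0 ⇒ h = (s−f)·(s + √(s² + DoF²)) / DoF = 420400 × (421000 + √(421000² + 165000²)) / 165000 = 420400 × (421000 + 452179) / 165000 ≈ 2224755 mm.
Then N = f²/(c·h) = 600² / (0.018 × 2224755) = 360000 / 40046 ≈ 8.99.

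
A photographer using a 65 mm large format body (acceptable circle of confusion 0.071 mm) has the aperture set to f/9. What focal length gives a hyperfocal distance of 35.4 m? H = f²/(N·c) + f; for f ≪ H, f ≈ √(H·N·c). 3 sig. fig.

From H = f²/(N·c) + f, with f ≪ H: f ≈ √(H·N·c) = √(35400 × 9 × 0.071) = √22621 ≈ 150.4 mm.
The +f correction barely moves this — solving exactly, f² + N·c·f − N·c·H = 0 ⇒ f = (−N·c + √((N·c)² + 4·N·c·H))/2 = (−0.639 + √90483)/2 ≈ 150.08 mm, so f ≈ 150 mm.

150 mm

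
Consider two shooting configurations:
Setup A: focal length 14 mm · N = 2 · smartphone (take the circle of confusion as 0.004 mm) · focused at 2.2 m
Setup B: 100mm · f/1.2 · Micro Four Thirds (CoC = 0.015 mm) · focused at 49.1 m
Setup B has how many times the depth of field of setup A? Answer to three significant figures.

22.1

Setup A: H = 14²/(2×0.004) + 14 ≈ 24514.0 mm; DoF = Df − Dn = 2415.52 − 2019.79 ≈ 395.73 mm.
Setup B: H = 100²/(1.2×0.015) + 100 ≈ 555655.6 mm; DoF = Df − Dn = 53849.5 − 45120.4 ≈ 8729.1 mm.
Ratio = 8729.1 / 395.73 ≈ 22.1.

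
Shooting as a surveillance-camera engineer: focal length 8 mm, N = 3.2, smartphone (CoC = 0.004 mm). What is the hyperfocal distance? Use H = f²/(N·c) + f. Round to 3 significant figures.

Hyperfocal distance H = f²/(N·c) + f = 8²/(3.2 × 0.004) + 8 = 64/0.0128 + 8 ≈ 5008.0 mm ≈ 5.01 m.

5.01 m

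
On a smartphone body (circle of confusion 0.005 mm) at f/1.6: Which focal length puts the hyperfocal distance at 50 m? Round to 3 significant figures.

From H = f²/(N·c) + f, with f ≪ H: f ≈ √(H·N·c) = √(50000 × 1.6 × 0.005) = √400.00 ≈ 20.00 mm.
The +f correction barely moves this — solving exactly, f² + N·c·f − N·c·H = 0 ⇒ f = (−N·c + √((N·c)² + 4·N·c·H))/2 = (−0.008 + √1600.0)/2 ≈ 19.996 mm, so f ≈ 20.0 mm.

20.0 mm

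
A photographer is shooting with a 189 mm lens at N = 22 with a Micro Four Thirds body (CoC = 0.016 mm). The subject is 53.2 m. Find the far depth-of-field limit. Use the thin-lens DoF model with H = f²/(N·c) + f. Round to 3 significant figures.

111 m

Hyperfocal distance H = f²/(N·c) + f = 189²/(22 × 0.016) + 189 = 35721/0.352 + 189 ≈ 101669.1 mm ≈ 101.7 m.
Far limit Df = s·(H − f)/(H − s) = 53200 × (101669.1 − 189) / (101669.1 − 53200) = 53200 × 101480.1 / 48469.1 ≈ 111385 mm ≈ 111 m.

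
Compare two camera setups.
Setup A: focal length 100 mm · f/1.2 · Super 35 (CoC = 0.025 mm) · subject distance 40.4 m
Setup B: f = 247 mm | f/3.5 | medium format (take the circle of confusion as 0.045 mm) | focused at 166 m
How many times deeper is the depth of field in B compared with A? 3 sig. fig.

Setup A: H = 100²/(1.2×0.025) + 100 ≈ 333433.3 mm; DoF = Df − Dn = 45956.1 − 36042.5 ≈ 9913.6 mm.
Setup B: H = 247²/(3.5×0.045) + 247 ≈ 387605.7 mm; DoF = Df − Dn = 290162 − 116254 ≈ 173908 mm.
Ratio = 173908 / 9913.6 ≈ 17.5.

17.5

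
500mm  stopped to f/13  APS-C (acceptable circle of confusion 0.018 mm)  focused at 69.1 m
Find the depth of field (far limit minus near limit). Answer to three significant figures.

Hyperfocal distance H = f²/(N·c) + f = 500²/(13 × 0.018) + 500 = 250000/0.234 + 500 ≈ 1068876.1 mm ≈ 1069 m.
Near limit Dn = s·(H − f)/(H + s − 2f) = 69100 × (1068876.1 − 500) / (1068876.1 + 69100 − 2 × 500) = 69100 × 1068376.1 / 1136976.1 ≈ 64930.8 mm.
Far limit Df = s·(H − f)/(H − s) = 69100 × (1068876.1 − 500) / (1068876.1 − 69100) = 69100 × 1068376.1 / 999776.1 ≈ 73841.3 mm.
Depth of field = Df − Dn = 73841.3 − 64930.8 ≈ 8910.5 mm ≈ 8.91 m.

8.91 m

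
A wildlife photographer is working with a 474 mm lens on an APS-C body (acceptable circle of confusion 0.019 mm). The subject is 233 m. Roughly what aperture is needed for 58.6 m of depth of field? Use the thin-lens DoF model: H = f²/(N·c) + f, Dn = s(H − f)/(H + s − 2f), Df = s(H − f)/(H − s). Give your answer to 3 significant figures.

Write h = H − f = f²/(N·c). The thin-lens limits are Dn = s·h/(h + (s−f)) and Df = s·h/(h − (s−f)), so DoF = Df − Dn = 2·s·(s−f)·h / (h² − (s−f)²).
That is a quadratic in h: DoF·h² − 2·s·(s−f)·h − DoF·(s−f)² = 0 ⇒ h = (s−f)·(s + √(s² + DoF²)) / DoF = 232526 × (233000 + √(233000² + 58600²)) / 58600 = 232526 × (233000 + 240256) / 58600 ≈ 1877890 mm.
Then N = f²/(c·h) = 474² / (0.019 × 1877890) = 224676 / 35680 ≈ 6.30.

f/6.30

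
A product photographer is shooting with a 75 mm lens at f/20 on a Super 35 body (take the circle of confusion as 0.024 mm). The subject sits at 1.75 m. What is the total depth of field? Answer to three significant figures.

0.511 m

Hyperfocal distance H = f²/(N·c) + f = 75²/(20 × 0.024) + 75 = 5625/0.48 + 75 ≈ 11793.8 mm ≈ 11.79 m.
Near limit Dn = s·(H − f)/(H + s − 2f) = 1750 × (11793.8 − 75) / (11793.8 + 1750 − 2 × 75) = 1750 × 11718.8 / 13393.8 ≈ 1531.15 mm.
Far limit Df = s·(H − f)/(H − s) = 1750 × (11793.8 − 75) / (11793.8 − 1750) = 1750 × 11718.8 / 10043.8 ≈ 2041.85 mm.
Depth of field = Df − Dn = 2041.85 − 1531.15 ≈ 510.70 mm ≈ 0.511 m.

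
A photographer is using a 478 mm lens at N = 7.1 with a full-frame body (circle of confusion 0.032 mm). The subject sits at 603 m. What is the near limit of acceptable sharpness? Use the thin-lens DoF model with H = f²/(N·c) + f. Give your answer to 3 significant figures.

377 m

Hyperfocal distance H = f²/(N·c) + f = 478²/(7.1 × 0.032) + 478 = 228484/0.2272 + 478 ≈ 1006129.4 mm ≈ 1006 m.
Near limit Dn = s·(H − f)/(H + s − 2f) = 603000 × (1006129.4 − 478) / (1006129.4 + 603000 − 2 × 478) = 603000 × 1005651.4 / 1608173.4 ≈ 377079 mm ≈ 377 m.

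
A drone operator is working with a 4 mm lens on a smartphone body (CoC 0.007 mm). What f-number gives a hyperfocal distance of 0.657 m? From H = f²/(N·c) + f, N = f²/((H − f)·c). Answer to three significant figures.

f/3.50

Rearrange H = f²/(N·c) + f for N: N = f² / ((H − f)·c).
N = 4² / ((657 − 4) × 0.007) = 16 / 4.571 ≈ 3.50.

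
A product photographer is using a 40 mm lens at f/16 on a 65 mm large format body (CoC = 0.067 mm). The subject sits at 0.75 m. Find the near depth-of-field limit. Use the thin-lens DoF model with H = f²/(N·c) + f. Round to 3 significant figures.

Hyperfocal distance H = f²/(N·c) + f = 40²/(16 × 0.067) + 40 = 1600/1.072 + 40 ≈ 1532.5 mm ≈ 1.533 m.
Near limit Dn = s·(H − f)/(H + s − 2f) = 750 × (1532.5 − 40) / (1532.5 + 750 − 2 × 40) = 750 × 1492.5 / 2202.5 ≈ 508.23 mm ≈ 0.508 m.

0.508 m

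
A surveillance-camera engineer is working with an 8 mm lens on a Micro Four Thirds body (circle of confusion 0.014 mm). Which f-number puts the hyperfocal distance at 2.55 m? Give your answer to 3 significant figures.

f/1.80

Rearrange H = f²/(N·c) + f for N: N = f² / ((H − f)·c).
N = 8² / ((2550 − 8) × 0.014) = 64 / 35.59 ≈ 1.80.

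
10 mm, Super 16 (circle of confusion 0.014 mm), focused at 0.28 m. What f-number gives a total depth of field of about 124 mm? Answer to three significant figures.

f/5.60

Write h = H − f = f²/(N·c). The thin-lens limits are Dn = s·h/(h + (s−f)) and Df = s·h/(h − (s−f)), so DoF = Df − Dn = 2·s·(s−f)·h / (h² − (s−f)²).
That is a quadratic in h: DoF·h² − 2·s·(s−f)·h − DoF·(s−f)² = 0 ⇒ h = (s−f)·(s + √(s² + DoF²)) / DoF = 270 × (280 + √(280² + 124²)) / 124 = 270 × (280 + 306.229) / 124 ≈ 1276.5 mm.
Then N = f²/(c·h) = 10² / (0.014 × 1276.5) = 100 / 17.871 ≈ 5.60.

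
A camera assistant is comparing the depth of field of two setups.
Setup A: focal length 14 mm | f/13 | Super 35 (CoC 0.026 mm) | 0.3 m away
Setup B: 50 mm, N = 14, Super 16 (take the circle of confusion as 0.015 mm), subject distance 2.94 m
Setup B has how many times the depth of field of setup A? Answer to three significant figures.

3.88

Setup A: H = 14²/(13×0.026) + 14 ≈ 593.9 mm; DoF = Df − Dn = 591.95 − 200.91 ≈ 391.04 mm.
Setup B: H = 50²/(14×0.015) + 50 ≈ 11954.8 mm; DoF = Df − Dn = 3882.5 − 2365.7 ≈ 1516.8 mm.
Ratio = 1516.8 / 391.04 ≈ 3.88.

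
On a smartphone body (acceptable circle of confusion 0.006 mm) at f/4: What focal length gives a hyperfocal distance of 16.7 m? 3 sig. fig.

20.0 mm

From H = f²/(N·c) + f, with f ≪ H: f ≈ √(H·N·c) = √(16700 × 4 × 0.006) = √400.80 ≈ 20.02 mm.
The +f correction barely moves this — solving exactly, f² + N·c·f − N·c·H = 0 ⇒ f = (−N·c + √((N·c)² + 4·N·c·H))/2 = (−0.024 + √1603.2)/2 ≈ 20.008 mm, so f ≈ 20.0 mm.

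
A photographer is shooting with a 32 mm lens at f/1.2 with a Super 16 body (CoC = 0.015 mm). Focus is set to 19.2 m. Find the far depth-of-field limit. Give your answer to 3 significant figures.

Hyperfocal distance H = f²/(N·c) + f = 32²/(1.2 × 0.015) + 32 = 1024/0.018 + 32 ≈ 56920.9 mm ≈ 56.92 m.
Far limit Df = s·(H − f)/(H − s) = 19200 × (56920.9 − 32) / (56920.9 − 19200) = 19200 × 56888.9 / 37720.9 ≈ 28957 mm ≈ 29.0 m.

29.0 m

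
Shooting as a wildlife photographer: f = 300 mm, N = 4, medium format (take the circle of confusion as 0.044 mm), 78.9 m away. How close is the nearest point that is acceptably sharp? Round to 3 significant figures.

68.4 m

Hyperfocal distance H = f²/(N·c) + f = 300²/(4 × 0.044) + 300 = 90000/0.176 + 300 ≈ 511663.6 mm ≈ 511.7 m.
Near limit Dn = s·(H − f)/(H + s − 2f) = 78900 × (511663.6 − 300) / (511663.6 + 78900 − 2 × 300) = 78900 × 511363.6 / 589963.6 ≈ 68388 mm ≈ 68.4 m.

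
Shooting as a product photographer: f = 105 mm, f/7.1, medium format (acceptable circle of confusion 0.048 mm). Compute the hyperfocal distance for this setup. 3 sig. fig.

Hyperfocal distance H = f²/(N·c) + f = 105²/(7.1 × 0.048) + 105 = 11025/0.3408 + 105 ≈ 32455.4 mm ≈ 32.5 m.

32.5 m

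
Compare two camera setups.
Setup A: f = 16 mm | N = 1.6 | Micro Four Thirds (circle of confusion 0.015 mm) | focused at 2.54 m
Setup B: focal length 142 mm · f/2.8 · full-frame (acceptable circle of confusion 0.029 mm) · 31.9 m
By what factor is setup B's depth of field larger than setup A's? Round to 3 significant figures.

6.51

Setup A: H = 16²/(1.6×0.015) + 16 ≈ 10682.7 mm; DoF = Df − Dn = 3327.3 − 2054.0 ≈ 1273.3 mm.
Setup B: H = 142²/(2.8×0.029) + 142 ≈ 248467.1 mm; DoF = Df − Dn = 36577.9 − 28282.9 ≈ 8295.0 mm.
Ratio = 8295.0 / 1273.3 ≈ 6.51.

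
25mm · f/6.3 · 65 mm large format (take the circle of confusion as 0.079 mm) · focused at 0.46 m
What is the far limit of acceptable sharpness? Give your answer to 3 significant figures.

0.704 m

Hyperfocal distance H = f²/(N·c) + f = 25²/(6.3 × 0.079) + 25 = 625/0.4977 + 25 ≈ 1280.8 mm ≈ 1.281 m.
Far limit Df = s·(H − f)/(H − s) = 460 × (1280.8 − 25) / (1280.8 − 460) = 460 × 1255.8 / 820.8 ≈ 703.79 mm ≈ 0.704 m.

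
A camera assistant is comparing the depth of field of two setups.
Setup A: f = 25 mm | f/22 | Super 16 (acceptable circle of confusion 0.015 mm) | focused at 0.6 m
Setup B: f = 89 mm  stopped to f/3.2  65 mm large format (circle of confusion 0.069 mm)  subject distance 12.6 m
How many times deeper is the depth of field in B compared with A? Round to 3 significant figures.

Setup A: H = 25²/(22×0.015) + 25 ≈ 1918.9 mm; DoF = Df − Dn = 861.57 − 460.26 ≈ 401.31 mm.
Setup B: H = 89²/(3.2×0.069) + 89 ≈ 35963.1 mm; DoF = Df − Dn = 19347 − 9342 ≈ 10005 mm.
Ratio = 10005 / 401.31 ≈ 24.9.

24.9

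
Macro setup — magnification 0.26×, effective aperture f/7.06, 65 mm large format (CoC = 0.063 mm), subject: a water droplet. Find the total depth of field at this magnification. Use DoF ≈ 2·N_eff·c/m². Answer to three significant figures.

At magnification m, DoF ≈ 2·N_eff·c/m² = 2 × 7.06 × 0.063 / 0.26² = 0.8896 / 0.0676 ≈ 13.2 mm.

13.2 mm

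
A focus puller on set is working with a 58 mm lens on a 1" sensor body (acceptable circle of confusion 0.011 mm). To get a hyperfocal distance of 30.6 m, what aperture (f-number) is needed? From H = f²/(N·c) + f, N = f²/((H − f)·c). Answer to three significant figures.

f/10

Rearrange H = f²/(N·c) + f for N: N = f² / ((H − f)·c).
N = 58² / ((30600 − 58) × 0.011) = 3364 / 336.0 ≈ 10.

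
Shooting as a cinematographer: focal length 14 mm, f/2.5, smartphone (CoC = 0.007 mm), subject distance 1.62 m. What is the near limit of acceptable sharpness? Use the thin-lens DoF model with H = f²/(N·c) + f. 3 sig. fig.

Hyperfocal distance H = f²/(N·c) + f = 14²/(2.5 × 0.007) + 14 = 196/0.0175 + 14 ≈ 11214.0 mm ≈ 11.21 m.
Near limit Dn = s·(H − f)/(H + s − 2f) = 1620 × (11214.0 − 14) / (11214.0 + 1620 − 2 × 14) = 1620 × 11200.0 / 12806.0 ≈ 1416.8 mm ≈ 1.42 m.

1.42 m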